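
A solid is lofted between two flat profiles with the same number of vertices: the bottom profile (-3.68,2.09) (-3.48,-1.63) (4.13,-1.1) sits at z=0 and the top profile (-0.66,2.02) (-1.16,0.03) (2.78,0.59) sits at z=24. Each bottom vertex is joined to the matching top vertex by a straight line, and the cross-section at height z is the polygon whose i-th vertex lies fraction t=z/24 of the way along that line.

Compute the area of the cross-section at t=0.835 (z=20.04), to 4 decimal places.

Area at t=0.835: 5.0649

Cross-section at t=0.835: each vertex is (1-t)·p0[i] + t·p1[i].
  v1: (1-0.835)·(-3.68,2.09) + 0.835·(-0.66,2.02) = (-1.1583,2.0315)
  v2: (1-0.835)·(-3.48,-1.63) + 0.835·(-1.16,0.03) = (-1.5428,-0.2439)
  v3: (1-0.835)·(4.13,-1.1) + 0.835·(2.78,0.59) = (3.0027,0.3111)
Shoelace sum Σ(x_i·y_{i+1} − x_{i+1}·y_i):
  i=1: -1.1583·-0.2439 − -1.5428·2.0315 = +3.4168 (running +3.4168)
  i=2: -1.5428·0.3111 − 3.0027·-0.2439 = +0.2523 (running +3.6691)
  i=3: 3.0027·2.0315 − -1.1583·0.3111 = +6.4606 (running +10.1298)
Area = |Σ|/2 = |10.1298|/2 = 5.0649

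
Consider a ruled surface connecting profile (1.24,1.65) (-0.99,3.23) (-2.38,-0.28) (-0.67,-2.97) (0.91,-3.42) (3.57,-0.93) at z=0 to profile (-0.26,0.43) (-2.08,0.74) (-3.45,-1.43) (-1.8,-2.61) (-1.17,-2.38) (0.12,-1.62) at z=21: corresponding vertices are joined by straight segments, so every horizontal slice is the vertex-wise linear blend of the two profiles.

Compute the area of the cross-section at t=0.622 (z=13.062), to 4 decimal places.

Area at t=0.622: 12.3451

Cross-section at t=0.622: each vertex is (1-t)·p0[i] + t·p1[i].
  v1: (1-0.622)·(1.24,1.65) + 0.622·(-0.26,0.43) = (0.3070,0.8912)
  v2: (1-0.622)·(-0.99,3.23) + 0.622·(-2.08,0.74) = (-1.6680,1.6812)
  v3: (1-0.622)·(-2.38,-0.28) + 0.622·(-3.45,-1.43) = (-3.0455,-0.9953)
  v4: (1-0.622)·(-0.67,-2.97) + 0.622·(-1.8,-2.61) = (-1.3729,-2.7461)
  v5: (1-0.622)·(0.91,-3.42) + 0.622·(-1.17,-2.38) = (-0.3838,-2.7731)
  v6: (1-0.622)·(3.57,-0.93) + 0.622·(0.12,-1.62) = (1.4241,-1.3592)
Shoelace sum Σ(x_i·y_{i+1} − x_{i+1}·y_i):
  i=1: 0.3070·1.6812 − -1.6680·0.8912 = +2.0026 (running +2.0026)
  i=2: -1.6680·-0.9953 − -3.0455·1.6812 = +6.7804 (running +8.7829)
  i=3: -3.0455·-2.7461 − -1.3729·-0.9953 = +6.9969 (running +15.7798)
  i=4: -1.3729·-2.7731 − -0.3838·-2.7461 = +2.7533 (running +18.5331)
  i=5: -0.3838·-1.3592 − 1.4241·-2.7731 = +4.4708 (running +23.0039)
  i=6: 1.4241·0.8912 − 0.3070·-1.3592 = +1.6864 (running +24.6903)
Area = |Σ|/2 = |24.6903|/2 = 12.3451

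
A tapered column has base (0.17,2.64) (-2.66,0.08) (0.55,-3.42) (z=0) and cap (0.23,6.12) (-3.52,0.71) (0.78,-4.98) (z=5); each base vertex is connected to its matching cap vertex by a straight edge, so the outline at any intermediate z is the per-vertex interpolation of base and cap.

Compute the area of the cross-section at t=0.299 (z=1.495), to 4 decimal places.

Area at t=0.299: 12.4830

Cross-section at t=0.299: each vertex is (1-t)·p0[i] + t·p1[i].
  v1: (1-0.299)·(0.17,2.64) + 0.299·(0.23,6.12) = (0.1879,3.6805)
  v2: (1-0.299)·(-2.66,0.08) + 0.299·(-3.52,0.71) = (-2.9171,0.2684)
  v3: (1-0.299)·(0.55,-3.42) + 0.299·(0.78,-4.98) = (0.6188,-3.8864)
Shoelace sum Σ(x_i·y_{i+1} − x_{i+1}·y_i):
  i=1: 0.1879·0.2684 − -2.9171·3.6805 = +10.7870 (running +10.7870)
  i=2: -2.9171·-3.8864 − 0.6188·0.2684 = +11.1712 (running +21.9583)
  i=3: 0.6188·3.6805 − 0.1879·-3.8864 = +3.0078 (running +24.9661)
Area = |Σ|/2 = |24.9661|/2 = 12.4830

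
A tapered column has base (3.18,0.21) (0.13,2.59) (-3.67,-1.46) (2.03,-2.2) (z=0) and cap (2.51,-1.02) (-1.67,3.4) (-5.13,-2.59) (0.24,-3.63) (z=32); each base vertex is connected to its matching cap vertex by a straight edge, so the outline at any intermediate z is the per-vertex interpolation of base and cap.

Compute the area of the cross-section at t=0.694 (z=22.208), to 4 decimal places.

Cross-section at t=0.694: each vertex is (1-t)·p0[i] + t·p1[i].
  v1: (1-0.694)·(3.18,0.21) + 0.694·(2.51,-1.02) = (2.7150,-0.6436)
  v2: (1-0.694)·(0.13,2.59) + 0.694·(-1.67,3.4) = (-1.1192,3.1521)
  v3: (1-0.694)·(-3.67,-1.46) + 0.694·(-5.13,-2.59) = (-4.6832,-2.2442)
  v4: (1-0.694)·(2.03,-2.2) + 0.694·(0.24,-3.63) = (0.7877,-3.1924)
Shoelace sum Σ(x_i·y_{i+1} − x_{i+1}·y_i):
  i=1: 2.7150·3.1521 − -1.1192·-0.6436 = +7.8378 (running +7.8378)
  i=2: -1.1192·-2.2442 − -4.6832·3.1521 = +17.2740 (running +25.1117)
  i=3: -4.6832·-3.1924 − 0.7877·-2.2442 = +16.7187 (running +41.8305)
  i=4: 0.7877·-0.6436 − 2.7150·-3.1924 = +8.1605 (running +49.9910)
Area = |Σ|/2 = |49.9910|/2 = 24.9955

Area at t=0.694: 24.9955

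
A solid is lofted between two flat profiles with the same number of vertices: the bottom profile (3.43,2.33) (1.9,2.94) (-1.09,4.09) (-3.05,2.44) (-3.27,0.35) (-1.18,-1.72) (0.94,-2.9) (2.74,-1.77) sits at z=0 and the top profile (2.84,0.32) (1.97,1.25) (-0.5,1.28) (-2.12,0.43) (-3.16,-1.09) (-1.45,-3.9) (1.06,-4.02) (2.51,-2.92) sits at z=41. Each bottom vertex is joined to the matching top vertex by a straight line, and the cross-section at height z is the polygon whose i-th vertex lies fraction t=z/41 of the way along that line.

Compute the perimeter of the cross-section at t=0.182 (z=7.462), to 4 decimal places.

Perimeter at t=0.182: 20.5036

Cross-section at t=0.182: each vertex is (1-t)·p0[i] + t·p1[i].
  v1: (1-0.182)·(3.43,2.33) + 0.182·(2.84,0.32) = (3.3226,1.9642)
  v2: (1-0.182)·(1.9,2.94) + 0.182·(1.97,1.25) = (1.9127,2.6324)
  v3: (1-0.182)·(-1.09,4.09) + 0.182·(-0.5,1.28) = (-0.9826,3.5786)
  v4: (1-0.182)·(-3.05,2.44) + 0.182·(-2.12,0.43) = (-2.8807,2.0742)
  v5: (1-0.182)·(-3.27,0.35) + 0.182·(-3.16,-1.09) = (-3.2500,0.0879)
  v6: (1-0.182)·(-1.18,-1.72) + 0.182·(-1.45,-3.9) = (-1.2291,-2.1168)
  v7: (1-0.182)·(0.94,-2.9) + 0.182·(1.06,-4.02) = (0.9618,-3.1038)
  v8: (1-0.182)·(2.74,-1.77) + 0.182·(2.51,-2.92) = (2.6981,-1.9793)
Perimeter = Σ |v_{i+1} − v_i|:
  edge 1→2: √(-1.4099² + 0.6682²) = 1.5602 (running 1.5602)
  edge 2→3: √(-2.8954² + 0.9462²) = 3.0460 (running 4.6063)
  edge 3→4: √(-1.8981² + -1.5044²) = 2.4220 (running 7.0283)
  edge 4→5: √(-0.3692² + -1.9863²) = 2.0203 (running 9.0485)
  edge 5→6: √(2.0208² + -2.2047²) = 2.9907 (running 12.0393)
  edge 6→7: √(2.1910² + -0.9871²) = 2.4031 (running 14.4423)
  edge 7→8: √(1.7363² + 1.1245²) = 2.0687 (running 16.5110)
  edge 8→1: √(0.6245² + 3.9435²) = 3.9926 (running 20.5036)
Perimeter = 20.5036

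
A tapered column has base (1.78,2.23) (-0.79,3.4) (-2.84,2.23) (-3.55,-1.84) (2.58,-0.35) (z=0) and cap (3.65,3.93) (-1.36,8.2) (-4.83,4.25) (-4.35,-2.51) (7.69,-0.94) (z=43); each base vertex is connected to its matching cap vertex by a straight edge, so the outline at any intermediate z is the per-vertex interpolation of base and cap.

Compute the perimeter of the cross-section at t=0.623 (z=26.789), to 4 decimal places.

Cross-section at t=0.623: each vertex is (1-t)·p0[i] + t·p1[i].
  v1: (1-0.623)·(1.78,2.23) + 0.623·(3.65,3.93) = (2.9450,3.2891)
  v2: (1-0.623)·(-0.79,3.4) + 0.623·(-1.36,8.2) = (-1.1451,6.3904)
  v3: (1-0.623)·(-2.84,2.23) + 0.623·(-4.83,4.25) = (-4.0798,3.4885)
  v4: (1-0.623)·(-3.55,-1.84) + 0.623·(-4.35,-2.51) = (-4.0484,-2.2574)
  v5: (1-0.623)·(2.58,-0.35) + 0.623·(7.69,-0.94) = (5.7635,-0.7176)
Perimeter = Σ |v_{i+1} − v_i|:
  edge 1→2: √(-4.0901² + 3.1013²) = 5.1329 (running 5.1329)
  edge 2→3: √(-2.9347² + -2.9019²) = 4.1272 (running 9.2601)
  edge 3→4: √(0.0314² + -5.7459²) = 5.7460 (running 15.0061)
  edge 4→5: √(9.8119² + 1.5398²) = 9.9320 (running 24.9381)
  edge 5→1: √(-2.8185² + 4.0067²) = 4.8987 (running 29.8368)
Perimeter = 29.8368

Perimeter at t=0.623: 29.8368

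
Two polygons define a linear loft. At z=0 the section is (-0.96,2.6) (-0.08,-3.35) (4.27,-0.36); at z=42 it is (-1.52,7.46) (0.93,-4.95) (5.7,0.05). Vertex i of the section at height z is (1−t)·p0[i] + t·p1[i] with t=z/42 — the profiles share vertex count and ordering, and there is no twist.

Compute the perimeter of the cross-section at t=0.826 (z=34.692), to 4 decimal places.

Cross-section at t=0.826: each vertex is (1-t)·p0[i] + t·p1[i].
  v1: (1-0.826)·(-0.96,2.6) + 0.826·(-1.52,7.46) = (-1.4226,6.6144)
  v2: (1-0.826)·(-0.08,-3.35) + 0.826·(0.93,-4.95) = (0.7543,-4.6716)
  v3: (1-0.826)·(4.27,-0.36) + 0.826·(5.7,0.05) = (5.4512,-0.0213)
Perimeter = Σ |v_{i+1} − v_i|:
  edge 1→2: √(2.1768² + -11.2860²) = 11.4940 (running 11.4940)
  edge 2→3: √(4.6969² + 4.6503²) = 6.6095 (running 18.1035)
  edge 3→1: √(-6.8737² + 6.6357²) = 9.5541 (running 27.6576)
Perimeter = 27.6576

Perimeter at t=0.826: 27.6576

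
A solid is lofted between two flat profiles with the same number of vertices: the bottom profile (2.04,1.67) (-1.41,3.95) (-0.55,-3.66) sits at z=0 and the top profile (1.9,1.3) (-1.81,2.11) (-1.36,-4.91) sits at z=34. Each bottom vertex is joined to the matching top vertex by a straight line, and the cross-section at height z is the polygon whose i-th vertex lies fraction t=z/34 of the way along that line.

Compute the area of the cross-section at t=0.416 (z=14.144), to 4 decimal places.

Cross-section at t=0.416: each vertex is (1-t)·p0[i] + t·p1[i].
  v1: (1-0.416)·(2.04,1.67) + 0.416·(1.9,1.3) = (1.9818,1.5161)
  v2: (1-0.416)·(-1.41,3.95) + 0.416·(-1.81,2.11) = (-1.5764,3.1846)
  v3: (1-0.416)·(-0.55,-3.66) + 0.416·(-1.36,-4.91) = (-0.8870,-4.1800)
Shoelace sum Σ(x_i·y_{i+1} − x_{i+1}·y_i):
  i=1: 1.9818·3.1846 − -1.5764·1.5161 = +8.7010 (running +8.7010)
  i=2: -1.5764·-4.1800 − -0.8870·3.1846 = +9.4139 (running +18.1149)
  i=3: -0.8870·1.5161 − 1.9818·-4.1800 = +6.9391 (running +25.0540)
Area = |Σ|/2 = |25.0540|/2 = 12.5270

Area at t=0.416: 12.5270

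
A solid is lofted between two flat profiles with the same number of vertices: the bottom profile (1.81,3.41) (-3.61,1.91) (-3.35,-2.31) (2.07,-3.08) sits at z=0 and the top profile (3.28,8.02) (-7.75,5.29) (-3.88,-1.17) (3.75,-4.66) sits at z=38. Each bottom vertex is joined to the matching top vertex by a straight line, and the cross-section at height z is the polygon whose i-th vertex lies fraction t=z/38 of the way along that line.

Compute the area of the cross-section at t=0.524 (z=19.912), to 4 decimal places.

Cross-section at t=0.524: each vertex is (1-t)·p0[i] + t·p1[i].
  v1: (1-0.524)·(1.81,3.41) + 0.524·(3.28,8.02) = (2.5803,5.8256)
  v2: (1-0.524)·(-3.61,1.91) + 0.524·(-7.75,5.29) = (-5.7794,3.6811)
  v3: (1-0.524)·(-3.35,-2.31) + 0.524·(-3.88,-1.17) = (-3.6277,-1.7126)
  v4: (1-0.524)·(2.07,-3.08) + 0.524·(3.75,-4.66) = (2.9503,-3.9079)
Shoelace sum Σ(x_i·y_{i+1} − x_{i+1}·y_i):
  i=1: 2.5803·3.6811 − -5.7794·5.8256 = +43.1668 (running +43.1668)
  i=2: -5.7794·-1.7126 − -3.6277·3.6811 = +23.2520 (running +66.4188)
  i=3: -3.6277·-3.9079 − 2.9503·-1.7126 = +19.2297 (running +85.6485)
  i=4: 2.9503·5.8256 − 2.5803·-3.9079 = +27.2710 (running +112.9195)
Area = |Σ|/2 = |112.9195|/2 = 56.4598

Area at t=0.524: 56.4598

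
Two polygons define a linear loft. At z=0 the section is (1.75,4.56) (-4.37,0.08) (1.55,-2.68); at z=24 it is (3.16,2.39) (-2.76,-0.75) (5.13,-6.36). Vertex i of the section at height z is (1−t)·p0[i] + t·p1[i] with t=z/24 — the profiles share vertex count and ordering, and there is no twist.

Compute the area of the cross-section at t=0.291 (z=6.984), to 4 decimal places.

Cross-section at t=0.291: each vertex is (1-t)·p0[i] + t·p1[i].
  v1: (1-0.291)·(1.75,4.56) + 0.291·(3.16,2.39) = (2.1603,3.9285)
  v2: (1-0.291)·(-4.37,0.08) + 0.291·(-2.76,-0.75) = (-3.9015,-0.1615)
  v3: (1-0.291)·(1.55,-2.68) + 0.291·(5.13,-6.36) = (2.5918,-3.7509)
Shoelace sum Σ(x_i·y_{i+1} − x_{i+1}·y_i):
  i=1: 2.1603·-0.1615 − -3.9015·3.9285 = +14.9782 (running +14.9782)
  i=2: -3.9015·-3.7509 − 2.5918·-0.1615 = +15.0527 (running +30.0308)
  i=3: 2.5918·3.9285 − 2.1603·-3.7509 = +18.2849 (running +48.3158)
Area = |Σ|/2 = |48.3158|/2 = 24.1579

Area at t=0.291: 24.1579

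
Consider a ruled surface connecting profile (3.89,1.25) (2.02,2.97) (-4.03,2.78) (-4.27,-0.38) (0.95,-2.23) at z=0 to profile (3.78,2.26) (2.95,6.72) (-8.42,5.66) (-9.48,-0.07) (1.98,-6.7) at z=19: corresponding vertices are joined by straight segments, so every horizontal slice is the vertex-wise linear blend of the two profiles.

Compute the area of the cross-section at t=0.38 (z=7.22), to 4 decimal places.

Area at t=0.38: 57.5984

Cross-section at t=0.38: each vertex is (1-t)·p0[i] + t·p1[i].
  v1: (1-0.38)·(3.89,1.25) + 0.38·(3.78,2.26) = (3.8482,1.6338)
  v2: (1-0.38)·(2.02,2.97) + 0.38·(2.95,6.72) = (2.3734,4.3950)
  v3: (1-0.38)·(-4.03,2.78) + 0.38·(-8.42,5.66) = (-5.6982,3.8744)
  v4: (1-0.38)·(-4.27,-0.38) + 0.38·(-9.48,-0.07) = (-6.2498,-0.2622)
  v5: (1-0.38)·(0.95,-2.23) + 0.38·(1.98,-6.7) = (1.3414,-3.9286)
Shoelace sum Σ(x_i·y_{i+1} − x_{i+1}·y_i):
  i=1: 3.8482·4.3950 − 2.3734·1.6338 = +13.0352 (running +13.0352)
  i=2: 2.3734·3.8744 − -5.6982·4.3950 = +34.2391 (running +47.2743)
  i=3: -5.6982·-0.2622 − -6.2498·3.8744 = +25.7083 (running +72.9826)
  i=4: -6.2498·-3.9286 − 1.3414·-0.2622 = +24.9047 (running +97.8872)
  i=5: 1.3414·1.6338 − 3.8482·-3.9286 = +17.3096 (running +115.1969)
Area = |Σ|/2 = |115.1969|/2 = 57.5984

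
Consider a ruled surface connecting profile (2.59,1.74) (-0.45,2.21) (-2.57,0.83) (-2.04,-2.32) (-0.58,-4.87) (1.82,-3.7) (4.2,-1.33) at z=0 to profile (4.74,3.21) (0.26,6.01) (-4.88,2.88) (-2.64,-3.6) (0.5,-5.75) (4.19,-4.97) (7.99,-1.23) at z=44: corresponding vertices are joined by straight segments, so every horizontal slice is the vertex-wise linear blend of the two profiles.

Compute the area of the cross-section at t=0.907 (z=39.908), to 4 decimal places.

Cross-section at t=0.907: each vertex is (1-t)·p0[i] + t·p1[i].
  v1: (1-0.907)·(2.59,1.74) + 0.907·(4.74,3.21) = (4.5401,3.0733)
  v2: (1-0.907)·(-0.45,2.21) + 0.907·(0.26,6.01) = (0.1940,5.6566)
  v3: (1-0.907)·(-2.57,0.83) + 0.907·(-4.88,2.88) = (-4.6652,2.6893)
  v4: (1-0.907)·(-2.04,-2.32) + 0.907·(-2.64,-3.6) = (-2.5842,-3.4810)
  v5: (1-0.907)·(-0.58,-4.87) + 0.907·(0.5,-5.75) = (0.3996,-5.6682)
  v6: (1-0.907)·(1.82,-3.7) + 0.907·(4.19,-4.97) = (3.9696,-4.8519)
  v7: (1-0.907)·(4.2,-1.33) + 0.907·(7.99,-1.23) = (7.6375,-1.2393)
Shoelace sum Σ(x_i·y_{i+1} − x_{i+1}·y_i):
  i=1: 4.5401·5.6566 − 0.1940·3.0733 = +25.0851 (running +25.0851)
  i=2: 0.1940·2.6893 − -4.6652·5.6566 = +26.9107 (running +51.9958)
  i=3: -4.6652·-3.4810 − -2.5842·2.6893 = +23.1891 (running +75.1849)
  i=4: -2.5842·-5.6682 − 0.3996·-3.4810 = +16.0385 (running +91.2234)
  i=5: 0.3996·-4.8519 − 3.9696·-5.6682 = +20.5617 (running +111.7850)
  i=6: 3.9696·-1.2393 − 7.6375·-4.8519 = +32.1369 (running +143.9220)
  i=7: 7.6375·3.0733 − 4.5401·-1.2393 = +29.0988 (running +173.0208)
Area = |Σ|/2 = |173.0208|/2 = 86.5104

Area at t=0.907: 86.5104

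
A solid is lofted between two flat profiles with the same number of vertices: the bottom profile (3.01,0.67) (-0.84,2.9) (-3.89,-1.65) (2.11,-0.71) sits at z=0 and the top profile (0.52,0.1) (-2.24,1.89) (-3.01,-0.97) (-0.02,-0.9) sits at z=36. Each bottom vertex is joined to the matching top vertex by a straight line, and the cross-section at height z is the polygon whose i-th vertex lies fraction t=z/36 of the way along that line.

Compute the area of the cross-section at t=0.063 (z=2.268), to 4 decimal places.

Cross-section at t=0.063: each vertex is (1-t)·p0[i] + t·p1[i].
  v1: (1-0.063)·(3.01,0.67) + 0.063·(0.52,0.1) = (2.8531,0.6341)
  v2: (1-0.063)·(-0.84,2.9) + 0.063·(-2.24,1.89) = (-0.9282,2.8364)
  v3: (1-0.063)·(-3.89,-1.65) + 0.063·(-3.01,-0.97) = (-3.8346,-1.6072)
  v4: (1-0.063)·(2.11,-0.71) + 0.063·(-0.02,-0.9) = (1.9758,-0.7220)
Shoelace sum Σ(x_i·y_{i+1} − x_{i+1}·y_i):
  i=1: 2.8531·2.8364 − -0.9282·0.6341 = +8.6811 (running +8.6811)
  i=2: -0.9282·-1.6072 − -3.8346·2.8364 = +12.3680 (running +21.0491)
  i=3: -3.8346·-0.7220 − 1.9758·-1.6072 = +5.9439 (running +26.9930)
  i=4: 1.9758·0.6341 − 2.8531·-0.7220 = +3.3127 (running +30.3057)
Area = |Σ|/2 = |30.3057|/2 = 15.1528

Area at t=0.063: 15.1528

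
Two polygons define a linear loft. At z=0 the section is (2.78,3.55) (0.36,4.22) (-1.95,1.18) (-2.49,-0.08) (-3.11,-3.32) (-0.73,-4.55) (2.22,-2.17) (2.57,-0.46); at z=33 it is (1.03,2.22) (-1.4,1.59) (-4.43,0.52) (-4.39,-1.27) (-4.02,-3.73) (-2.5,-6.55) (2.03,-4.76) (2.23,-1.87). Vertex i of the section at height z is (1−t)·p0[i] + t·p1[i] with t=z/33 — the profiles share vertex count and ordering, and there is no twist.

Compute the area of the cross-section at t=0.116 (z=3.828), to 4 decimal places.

Area at t=0.116: 35.2631

Cross-section at t=0.116: each vertex is (1-t)·p0[i] + t·p1[i].
  v1: (1-0.116)·(2.78,3.55) + 0.116·(1.03,2.22) = (2.5770,3.3957)
  v2: (1-0.116)·(0.36,4.22) + 0.116·(-1.4,1.59) = (0.1558,3.9149)
  v3: (1-0.116)·(-1.95,1.18) + 0.116·(-4.43,0.52) = (-2.2377,1.1034)
  v4: (1-0.116)·(-2.49,-0.08) + 0.116·(-4.39,-1.27) = (-2.7104,-0.2180)
  v5: (1-0.116)·(-3.11,-3.32) + 0.116·(-4.02,-3.73) = (-3.2156,-3.3676)
  v6: (1-0.116)·(-0.73,-4.55) + 0.116·(-2.5,-6.55) = (-0.9353,-4.7820)
  v7: (1-0.116)·(2.22,-2.17) + 0.116·(2.03,-4.76) = (2.1980,-2.4704)
  v8: (1-0.116)·(2.57,-0.46) + 0.116·(2.23,-1.87) = (2.5306,-0.6236)
Shoelace sum Σ(x_i·y_{i+1} − x_{i+1}·y_i):
  i=1: 2.5770·3.9149 − 0.1558·3.3957 = +9.5596 (running +9.5596)
  i=2: 0.1558·1.1034 − -2.2377·3.9149 = +8.9323 (running +18.4919)
  i=3: -2.2377·-0.2180 − -2.7104·1.1034 = +3.4787 (running +21.9705)
  i=4: -2.7104·-3.3676 − -3.2156·-0.2180 = +8.4263 (running +30.3968)
  i=5: -3.2156·-4.7820 − -0.9353·-3.3676 = +12.2271 (running +42.6239)
  i=6: -0.9353·-2.4704 − 2.1980·-4.7820 = +12.8213 (running +55.4452)
  i=7: 2.1980·-0.6236 − 2.5306·-2.4704 = +4.8810 (running +60.3262)
  i=8: 2.5306·3.3957 − 2.5770·-0.6236 = +10.2000 (running +70.5262)
Area = |Σ|/2 = |70.5262|/2 = 35.2631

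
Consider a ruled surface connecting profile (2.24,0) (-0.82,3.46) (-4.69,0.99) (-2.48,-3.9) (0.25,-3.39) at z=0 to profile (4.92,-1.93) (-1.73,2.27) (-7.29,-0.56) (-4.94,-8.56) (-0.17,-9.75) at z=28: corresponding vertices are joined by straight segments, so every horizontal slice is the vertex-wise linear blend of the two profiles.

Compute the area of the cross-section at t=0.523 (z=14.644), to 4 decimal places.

Cross-section at t=0.523: each vertex is (1-t)·p0[i] + t·p1[i].
  v1: (1-0.523)·(2.24,0) + 0.523·(4.92,-1.93) = (3.6416,-1.0094)
  v2: (1-0.523)·(-0.82,3.46) + 0.523·(-1.73,2.27) = (-1.2959,2.8376)
  v3: (1-0.523)·(-4.69,0.99) + 0.523·(-7.29,-0.56) = (-6.0498,0.1793)
  v4: (1-0.523)·(-2.48,-3.9) + 0.523·(-4.94,-8.56) = (-3.7666,-6.3372)
  v5: (1-0.523)·(0.25,-3.39) + 0.523·(-0.17,-9.75) = (0.0303,-6.7163)
Shoelace sum Σ(x_i·y_{i+1} − x_{i+1}·y_i):
  i=1: 3.6416·2.8376 − -1.2959·-1.0094 = +9.0255 (running +9.0255)
  i=2: -1.2959·0.1793 − -6.0498·2.8376 = +16.9347 (running +25.9602)
  i=3: -6.0498·-6.3372 − -3.7666·0.1793 = +39.0142 (running +64.9744)
  i=4: -3.7666·-6.7163 − 0.0303·-6.3372 = +25.4897 (running +90.4641)
  i=5: 0.0303·-1.0094 − 3.6416·-6.7163 = +24.4276 (running +114.8917)
Area = |Σ|/2 = |114.8917|/2 = 57.4459

Area at t=0.523: 57.4459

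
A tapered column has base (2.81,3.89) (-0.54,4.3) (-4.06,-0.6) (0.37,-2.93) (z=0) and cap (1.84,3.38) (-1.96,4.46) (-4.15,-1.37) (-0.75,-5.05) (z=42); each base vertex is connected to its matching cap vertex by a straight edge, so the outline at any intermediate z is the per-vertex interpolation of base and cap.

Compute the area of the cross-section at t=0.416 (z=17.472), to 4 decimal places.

Area at t=0.416: 28.9752

Cross-section at t=0.416: each vertex is (1-t)·p0[i] + t·p1[i].
  v1: (1-0.416)·(2.81,3.89) + 0.416·(1.84,3.38) = (2.4065,3.6778)
  v2: (1-0.416)·(-0.54,4.3) + 0.416·(-1.96,4.46) = (-1.1307,4.3666)
  v3: (1-0.416)·(-4.06,-0.6) + 0.416·(-4.15,-1.37) = (-4.0974,-0.9203)
  v4: (1-0.416)·(0.37,-2.93) + 0.416·(-0.75,-5.05) = (-0.0959,-3.8119)
Shoelace sum Σ(x_i·y_{i+1} − x_{i+1}·y_i):
  i=1: 2.4065·4.3666 − -1.1307·3.6778 = +14.6666 (running +14.6666)
  i=2: -1.1307·-0.9203 − -4.0974·4.3666 = +18.9323 (running +33.5990)
  i=3: -4.0974·-3.8119 − -0.0959·-0.9203 = +15.5308 (running +49.1298)
  i=4: -0.0959·3.6778 − 2.4065·-3.8119 = +8.8205 (running +57.9504)
Area = |Σ|/2 = |57.9504|/2 = 28.9752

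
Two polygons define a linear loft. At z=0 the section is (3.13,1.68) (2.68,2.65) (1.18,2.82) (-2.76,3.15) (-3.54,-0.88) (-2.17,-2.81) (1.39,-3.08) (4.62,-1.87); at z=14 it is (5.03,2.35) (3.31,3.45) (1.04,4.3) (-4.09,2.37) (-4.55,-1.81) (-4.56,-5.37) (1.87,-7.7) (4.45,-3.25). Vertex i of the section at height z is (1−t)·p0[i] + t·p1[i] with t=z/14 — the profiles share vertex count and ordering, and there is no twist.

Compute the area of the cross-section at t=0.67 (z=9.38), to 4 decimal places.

Area at t=0.67: 69.2567

Cross-section at t=0.67: each vertex is (1-t)·p0[i] + t·p1[i].
  v1: (1-0.67)·(3.13,1.68) + 0.67·(5.03,2.35) = (4.4030,2.1289)
  v2: (1-0.67)·(2.68,2.65) + 0.67·(3.31,3.45) = (3.1021,3.1860)
  v3: (1-0.67)·(1.18,2.82) + 0.67·(1.04,4.3) = (1.0862,3.8116)
  v4: (1-0.67)·(-2.76,3.15) + 0.67·(-4.09,2.37) = (-3.6511,2.6274)
  v5: (1-0.67)·(-3.54,-0.88) + 0.67·(-4.55,-1.81) = (-4.2167,-1.5031)
  v6: (1-0.67)·(-2.17,-2.81) + 0.67·(-4.56,-5.37) = (-3.7713,-4.5252)
  v7: (1-0.67)·(1.39,-3.08) + 0.67·(1.87,-7.7) = (1.7116,-6.1754)
  v8: (1-0.67)·(4.62,-1.87) + 0.67·(4.45,-3.25) = (4.5061,-2.7946)
Shoelace sum Σ(x_i·y_{i+1} − x_{i+1}·y_i):
  i=1: 4.4030·3.1860 − 3.1021·2.1289 = +7.4239 (running +7.4239)
  i=2: 3.1021·3.8116 − 1.0862·3.1860 = +8.3633 (running +15.7872)
  i=3: 1.0862·2.6274 − -3.6511·3.8116 = +16.7704 (running +32.5576)
  i=4: -3.6511·-1.5031 − -4.2167·2.6274 = +16.5669 (running +49.1246)
  i=5: -4.2167·-4.5252 − -3.7713·-1.5031 = +13.4128 (running +62.5373)
  i=6: -3.7713·-6.1754 − 1.7116·-4.5252 = +31.0346 (running +93.5720)
  i=7: 1.7116·-2.7946 − 4.5061·-6.1754 = +23.0437 (running +116.6157)
  i=8: 4.5061·2.1289 − 4.4030·-2.7946 = +21.8977 (running +138.5133)
Area = |Σ|/2 = |138.5133|/2 = 69.2567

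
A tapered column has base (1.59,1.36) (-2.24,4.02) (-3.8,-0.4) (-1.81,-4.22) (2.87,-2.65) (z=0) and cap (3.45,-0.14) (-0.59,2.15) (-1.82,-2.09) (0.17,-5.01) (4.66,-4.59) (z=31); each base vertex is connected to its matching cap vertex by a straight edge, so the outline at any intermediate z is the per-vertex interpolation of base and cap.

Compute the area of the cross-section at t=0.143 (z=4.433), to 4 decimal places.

Cross-section at t=0.143: each vertex is (1-t)·p0[i] + t·p1[i].
  v1: (1-0.143)·(1.59,1.36) + 0.143·(3.45,-0.14) = (1.8560,1.1455)
  v2: (1-0.143)·(-2.24,4.02) + 0.143·(-0.59,2.15) = (-2.0040,3.7526)
  v3: (1-0.143)·(-3.8,-0.4) + 0.143·(-1.82,-2.09) = (-3.5169,-0.6417)
  v4: (1-0.143)·(-1.81,-4.22) + 0.143·(0.17,-5.01) = (-1.5269,-4.3330)
  v5: (1-0.143)·(2.87,-2.65) + 0.143·(4.66,-4.59) = (3.1260,-2.9274)
Shoelace sum Σ(x_i·y_{i+1} − x_{i+1}·y_i):
  i=1: 1.8560·3.7526 − -2.0040·1.1455 = +9.2604 (running +9.2604)
  i=2: -2.0040·-0.6417 − -3.5169·3.7526 = +14.4833 (running +23.7436)
  i=3: -3.5169·-4.3330 − -1.5269·-0.6417 = +14.2587 (running +38.0024)
  i=4: -1.5269·-2.9274 − 3.1260·-4.3330 = +18.0145 (running +56.0168)
  i=5: 3.1260·1.1455 − 1.8560·-2.9274 = +9.0140 (running +65.0309)
Area = |Σ|/2 = |65.0309|/2 = 32.5154

Area at t=0.143: 32.5154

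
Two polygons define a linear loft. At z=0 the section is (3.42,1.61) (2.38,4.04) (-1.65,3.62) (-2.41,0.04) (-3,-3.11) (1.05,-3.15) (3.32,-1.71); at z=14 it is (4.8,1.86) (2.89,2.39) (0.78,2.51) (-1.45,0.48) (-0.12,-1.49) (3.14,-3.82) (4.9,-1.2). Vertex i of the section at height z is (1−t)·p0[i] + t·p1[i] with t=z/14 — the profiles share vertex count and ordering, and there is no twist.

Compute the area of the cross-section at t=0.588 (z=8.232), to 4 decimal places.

Cross-section at t=0.588: each vertex is (1-t)·p0[i] + t·p1[i].
  v1: (1-0.588)·(3.42,1.61) + 0.588·(4.8,1.86) = (4.2314,1.7570)
  v2: (1-0.588)·(2.38,4.04) + 0.588·(2.89,2.39) = (2.6799,3.0698)
  v3: (1-0.588)·(-1.65,3.62) + 0.588·(0.78,2.51) = (-0.2212,2.9673)
  v4: (1-0.588)·(-2.41,0.04) + 0.588·(-1.45,0.48) = (-1.8455,0.2987)
  v5: (1-0.588)·(-3,-3.11) + 0.588·(-0.12,-1.49) = (-1.3066,-2.1574)
  v6: (1-0.588)·(1.05,-3.15) + 0.588·(3.14,-3.82) = (2.2789,-3.5440)
  v7: (1-0.588)·(3.32,-1.71) + 0.588·(4.9,-1.2) = (4.2490,-1.4101)
Shoelace sum Σ(x_i·y_{i+1} − x_{i+1}·y_i):
  i=1: 4.2314·3.0698 − 2.6799·1.7570 = +8.2811 (running +8.2811)
  i=2: 2.6799·2.9673 − -0.2212·3.0698 = +8.6310 (running +16.9121)
  i=3: -0.2212·0.2987 − -1.8455·2.9673 = +5.4102 (running +22.3223)
  i=4: -1.8455·-2.1574 − -1.3066·0.2987 = +4.3719 (running +26.6942)
  i=5: -1.3066·-3.5440 − 2.2789·-2.1574 = +9.5470 (running +36.2412)
  i=6: 2.2789·-1.4101 − 4.2490·-3.5440 = +11.8449 (running +48.0861)
  i=7: 4.2490·1.7570 − 4.2314·-1.4101 = +13.4324 (running +61.5185)
Area = |Σ|/2 = |61.5185|/2 = 30.7592

Area at t=0.588: 30.7592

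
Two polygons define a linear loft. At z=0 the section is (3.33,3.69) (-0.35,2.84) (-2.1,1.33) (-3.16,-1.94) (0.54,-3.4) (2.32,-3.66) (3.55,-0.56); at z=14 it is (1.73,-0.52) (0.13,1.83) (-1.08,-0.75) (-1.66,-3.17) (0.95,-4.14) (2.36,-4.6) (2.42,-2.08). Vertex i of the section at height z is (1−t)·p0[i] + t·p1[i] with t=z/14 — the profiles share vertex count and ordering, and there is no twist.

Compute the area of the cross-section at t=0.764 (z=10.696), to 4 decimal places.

Cross-section at t=0.764: each vertex is (1-t)·p0[i] + t·p1[i].
  v1: (1-0.764)·(3.33,3.69) + 0.764·(1.73,-0.52) = (2.1076,0.4736)
  v2: (1-0.764)·(-0.35,2.84) + 0.764·(0.13,1.83) = (0.0167,2.0684)
  v3: (1-0.764)·(-2.1,1.33) + 0.764·(-1.08,-0.75) = (-1.3207,-0.2591)
  v4: (1-0.764)·(-3.16,-1.94) + 0.764·(-1.66,-3.17) = (-2.0140,-2.8797)
  v5: (1-0.764)·(0.54,-3.4) + 0.764·(0.95,-4.14) = (0.8532,-3.9654)
  v6: (1-0.764)·(2.32,-3.66) + 0.764·(2.36,-4.6) = (2.3506,-4.3782)
  v7: (1-0.764)·(3.55,-0.56) + 0.764·(2.42,-2.08) = (2.6867,-1.7213)
Shoelace sum Σ(x_i·y_{i+1} − x_{i+1}·y_i):
  i=1: 2.1076·2.0684 − 0.0167·0.4736 = +4.3514 (running +4.3514)
  i=2: 0.0167·-0.2591 − -1.3207·2.0684 = +2.7274 (running +7.0787)
  i=3: -1.3207·-2.8797 − -2.0140·-0.2591 = +3.2814 (running +10.3602)
  i=4: -2.0140·-3.9654 − 0.8532·-2.8797 = +10.4433 (running +20.8035)
  i=5: 0.8532·-4.3782 − 2.3506·-3.9654 = +5.5852 (running +26.3887)
  i=6: 2.3506·-1.7213 − 2.6867·-4.3782 = +7.7167 (running +34.1055)
  i=7: 2.6867·0.4736 − 2.1076·-1.7213 = +4.9001 (running +39.0055)
Area = |Σ|/2 = |39.0055|/2 = 19.5028

Area at t=0.764: 19.5028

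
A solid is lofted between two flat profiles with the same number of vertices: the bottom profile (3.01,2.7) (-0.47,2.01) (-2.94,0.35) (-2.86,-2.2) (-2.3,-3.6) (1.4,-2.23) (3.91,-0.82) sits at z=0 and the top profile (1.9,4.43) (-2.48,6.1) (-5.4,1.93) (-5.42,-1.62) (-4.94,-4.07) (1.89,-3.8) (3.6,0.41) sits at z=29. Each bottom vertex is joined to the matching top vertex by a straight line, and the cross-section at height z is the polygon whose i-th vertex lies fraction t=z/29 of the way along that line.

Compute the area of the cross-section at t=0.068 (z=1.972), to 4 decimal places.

Cross-section at t=0.068: each vertex is (1-t)·p0[i] + t·p1[i].
  v1: (1-0.068)·(3.01,2.7) + 0.068·(1.9,4.43) = (2.9345,2.8176)
  v2: (1-0.068)·(-0.47,2.01) + 0.068·(-2.48,6.1) = (-0.6067,2.2881)
  v3: (1-0.068)·(-2.94,0.35) + 0.068·(-5.4,1.93) = (-3.1073,0.4574)
  v4: (1-0.068)·(-2.86,-2.2) + 0.068·(-5.42,-1.62) = (-3.0341,-2.1606)
  v5: (1-0.068)·(-2.3,-3.6) + 0.068·(-4.94,-4.07) = (-2.4795,-3.6320)
  v6: (1-0.068)·(1.4,-2.23) + 0.068·(1.89,-3.8) = (1.4333,-2.3368)
  v7: (1-0.068)·(3.91,-0.82) + 0.068·(3.6,0.41) = (3.8889,-0.7364)
Shoelace sum Σ(x_i·y_{i+1} − x_{i+1}·y_i):
  i=1: 2.9345·2.2881 − -0.6067·2.8176 = +8.4239 (running +8.4239)
  i=2: -0.6067·0.4574 − -3.1073·2.2881 = +6.8323 (running +15.2562)
  i=3: -3.1073·-2.1606 − -3.0341·0.4574 = +8.1014 (running +23.3576)
  i=4: -3.0341·-3.6320 − -2.4795·-2.1606 = +5.6625 (running +29.0201)
  i=5: -2.4795·-2.3368 − 1.4333·-3.6320 = +10.9998 (running +40.0199)
  i=6: 1.4333·-0.7364 − 3.8889·-2.3368 = +8.0320 (running +48.0520)
  i=7: 3.8889·2.8176 − 2.9345·-0.7364 = +13.1184 (running +61.1704)
Area = |Σ|/2 = |61.1704|/2 = 30.5852

Area at t=0.068: 30.5852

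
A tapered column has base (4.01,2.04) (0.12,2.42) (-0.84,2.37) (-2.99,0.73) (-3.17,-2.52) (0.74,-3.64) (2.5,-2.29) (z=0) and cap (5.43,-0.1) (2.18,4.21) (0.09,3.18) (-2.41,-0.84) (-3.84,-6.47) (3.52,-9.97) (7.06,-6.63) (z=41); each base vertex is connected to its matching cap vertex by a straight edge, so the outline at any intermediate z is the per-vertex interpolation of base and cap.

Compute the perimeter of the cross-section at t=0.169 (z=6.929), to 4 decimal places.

Cross-section at t=0.169: each vertex is (1-t)·p0[i] + t·p1[i].
  v1: (1-0.169)·(4.01,2.04) + 0.169·(5.43,-0.1) = (4.2500,1.6783)
  v2: (1-0.169)·(0.12,2.42) + 0.169·(2.18,4.21) = (0.4681,2.7225)
  v3: (1-0.169)·(-0.84,2.37) + 0.169·(0.09,3.18) = (-0.6828,2.5069)
  v4: (1-0.169)·(-2.99,0.73) + 0.169·(-2.41,-0.84) = (-2.8920,0.4647)
  v5: (1-0.169)·(-3.17,-2.52) + 0.169·(-3.84,-6.47) = (-3.2832,-3.1875)
  v6: (1-0.169)·(0.74,-3.64) + 0.169·(3.52,-9.97) = (1.2098,-4.7098)
  v7: (1-0.169)·(2.5,-2.29) + 0.169·(7.06,-6.63) = (3.2706,-3.0235)
Perimeter = Σ |v_{i+1} − v_i|:
  edge 1→2: √(-3.7818² + 1.0442²) = 3.9233 (running 3.9233)
  edge 2→3: √(-1.1510² + -0.2156²) = 1.1710 (running 5.0943)
  edge 3→4: √(-2.2092² + -2.0422²) = 3.0085 (running 8.1028)
  edge 4→5: √(-0.3912² + -3.6522²) = 3.6731 (running 11.7759)
  edge 5→6: √(4.4931² + -1.5222²) = 4.7439 (running 16.5198)
  edge 6→7: √(2.0608² + 1.6863²) = 2.6628 (running 19.1827)
  edge 7→1: √(0.9793² + 4.7018²) = 4.8027 (running 23.9854)
Perimeter = 23.9854

Perimeter at t=0.169: 23.9854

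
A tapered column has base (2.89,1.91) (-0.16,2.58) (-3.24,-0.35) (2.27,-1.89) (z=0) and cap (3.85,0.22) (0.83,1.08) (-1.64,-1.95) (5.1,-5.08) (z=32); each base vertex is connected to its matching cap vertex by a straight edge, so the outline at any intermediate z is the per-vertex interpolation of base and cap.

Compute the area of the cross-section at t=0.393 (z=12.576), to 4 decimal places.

Cross-section at t=0.393: each vertex is (1-t)·p0[i] + t·p1[i].
  v1: (1-0.393)·(2.89,1.91) + 0.393·(3.85,0.22) = (3.2673,1.2458)
  v2: (1-0.393)·(-0.16,2.58) + 0.393·(0.83,1.08) = (0.2291,1.9905)
  v3: (1-0.393)·(-3.24,-0.35) + 0.393·(-1.64,-1.95) = (-2.6112,-0.9788)
  v4: (1-0.393)·(2.27,-1.89) + 0.393·(5.1,-5.08) = (3.3822,-3.1437)
Shoelace sum Σ(x_i·y_{i+1} − x_{i+1}·y_i):
  i=1: 3.2673·1.9905 − 0.2291·1.2458 = +6.2181 (running +6.2181)
  i=2: 0.2291·-0.9788 − -2.6112·1.9905 = +4.9734 (running +11.1915)
  i=3: -2.6112·-3.1437 − 3.3822·-0.9788 = +11.5192 (running +22.7108)
  i=4: 3.3822·1.2458 − 3.2673·-3.1437 = +14.4849 (running +37.1956)
Area = |Σ|/2 = |37.1956|/2 = 18.5978

Area at t=0.393: 18.5978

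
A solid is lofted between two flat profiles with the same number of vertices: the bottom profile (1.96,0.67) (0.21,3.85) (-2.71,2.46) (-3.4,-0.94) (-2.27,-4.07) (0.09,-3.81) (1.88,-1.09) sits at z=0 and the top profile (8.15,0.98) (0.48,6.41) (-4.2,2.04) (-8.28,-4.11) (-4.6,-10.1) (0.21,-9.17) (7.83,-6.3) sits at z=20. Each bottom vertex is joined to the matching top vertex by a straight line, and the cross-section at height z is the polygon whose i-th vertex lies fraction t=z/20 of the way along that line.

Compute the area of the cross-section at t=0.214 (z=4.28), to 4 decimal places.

Area at t=0.214: 51.1331

Cross-section at t=0.214: each vertex is (1-t)·p0[i] + t·p1[i].
  v1: (1-0.214)·(1.96,0.67) + 0.214·(8.15,0.98) = (3.2847,0.7363)
  v2: (1-0.214)·(0.21,3.85) + 0.214·(0.48,6.41) = (0.2678,4.3978)
  v3: (1-0.214)·(-2.71,2.46) + 0.214·(-4.2,2.04) = (-3.0289,2.3701)
  v4: (1-0.214)·(-3.4,-0.94) + 0.214·(-8.28,-4.11) = (-4.4443,-1.6184)
  v5: (1-0.214)·(-2.27,-4.07) + 0.214·(-4.6,-10.1) = (-2.7686,-5.3604)
  v6: (1-0.214)·(0.09,-3.81) + 0.214·(0.21,-9.17) = (0.1157,-4.9570)
  v7: (1-0.214)·(1.88,-1.09) + 0.214·(7.83,-6.3) = (3.1533,-2.2049)
Shoelace sum Σ(x_i·y_{i+1} − x_{i+1}·y_i):
  i=1: 3.2847·4.3978 − 0.2678·0.7363 = +14.2482 (running +14.2482)
  i=2: 0.2678·2.3701 − -3.0289·4.3978 = +13.9551 (running +28.2033)
  i=3: -3.0289·-1.6184 − -4.4443·2.3701 = +15.4354 (running +43.6388)
  i=4: -4.4443·-5.3604 − -2.7686·-1.6184 = +19.3427 (running +62.9815)
  i=5: -2.7686·-4.9570 − 0.1157·-5.3604 = +14.3443 (running +77.3258)
  i=6: 0.1157·-2.2049 − 3.1533·-4.9570 = +15.3760 (running +92.7017)
  i=7: 3.1533·0.7363 − 3.2847·-2.2049 = +9.5644 (running +102.2661)
Area = |Σ|/2 = |102.2661|/2 = 51.1331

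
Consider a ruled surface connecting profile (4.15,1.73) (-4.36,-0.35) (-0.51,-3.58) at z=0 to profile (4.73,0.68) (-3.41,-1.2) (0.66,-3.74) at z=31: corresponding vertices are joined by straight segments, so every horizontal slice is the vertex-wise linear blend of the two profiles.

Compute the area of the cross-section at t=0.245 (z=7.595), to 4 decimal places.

Cross-section at t=0.245: each vertex is (1-t)·p0[i] + t·p1[i].
  v1: (1-0.245)·(4.15,1.73) + 0.245·(4.73,0.68) = (4.2921,1.4728)
  v2: (1-0.245)·(-4.36,-0.35) + 0.245·(-3.41,-1.2) = (-4.1273,-0.5582)
  v3: (1-0.245)·(-0.51,-3.58) + 0.245·(0.66,-3.74) = (-0.2233,-3.6192)
Shoelace sum Σ(x_i·y_{i+1} − x_{i+1}·y_i):
  i=1: 4.2921·-0.5582 − -4.1273·1.4728 = +3.6823 (running +3.6823)
  i=2: -4.1273·-3.6192 − -0.2233·-0.5582 = +14.8127 (running +18.4950)
  i=3: -0.2233·1.4728 − 4.2921·-3.6192 = +15.2050 (running +33.7000)
Area = |Σ|/2 = |33.7000|/2 = 16.8500

Area at t=0.245: 16.8500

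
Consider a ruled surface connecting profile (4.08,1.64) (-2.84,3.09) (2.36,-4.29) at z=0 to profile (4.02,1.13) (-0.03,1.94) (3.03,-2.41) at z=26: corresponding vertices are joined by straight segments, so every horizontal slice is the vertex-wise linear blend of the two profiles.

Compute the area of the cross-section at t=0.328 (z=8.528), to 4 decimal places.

Cross-section at t=0.328: each vertex is (1-t)·p0[i] + t·p1[i].
  v1: (1-0.328)·(4.08,1.64) + 0.328·(4.02,1.13) = (4.0603,1.4727)
  v2: (1-0.328)·(-2.84,3.09) + 0.328·(-0.03,1.94) = (-1.9183,2.7128)
  v3: (1-0.328)·(2.36,-4.29) + 0.328·(3.03,-2.41) = (2.5798,-3.6734)
Shoelace sum Σ(x_i·y_{i+1} − x_{i+1}·y_i):
  i=1: 4.0603·2.7128 − -1.9183·1.4727 = +13.8400 (running +13.8400)
  i=2: -1.9183·-3.6734 − 2.5798·2.7128 = +0.0483 (running +13.8883)
  i=3: 2.5798·1.4727 − 4.0603·-3.6734 = +18.7143 (running +32.6026)
Area = |Σ|/2 = |32.6026|/2 = 16.3013

Area at t=0.328: 16.3013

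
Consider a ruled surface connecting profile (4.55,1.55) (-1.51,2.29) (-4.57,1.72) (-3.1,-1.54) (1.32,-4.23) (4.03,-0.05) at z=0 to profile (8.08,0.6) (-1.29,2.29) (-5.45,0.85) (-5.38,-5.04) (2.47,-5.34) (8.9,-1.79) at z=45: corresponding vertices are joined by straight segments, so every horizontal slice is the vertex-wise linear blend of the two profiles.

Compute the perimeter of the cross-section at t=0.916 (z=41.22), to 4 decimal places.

Perimeter at t=0.916: 36.3038

Cross-section at t=0.916: each vertex is (1-t)·p0[i] + t·p1[i].
  v1: (1-0.916)·(4.55,1.55) + 0.916·(8.08,0.6) = (7.7835,0.6798)
  v2: (1-0.916)·(-1.51,2.29) + 0.916·(-1.29,2.29) = (-1.3085,2.2900)
  v3: (1-0.916)·(-4.57,1.72) + 0.916·(-5.45,0.85) = (-5.3761,0.9231)
  v4: (1-0.916)·(-3.1,-1.54) + 0.916·(-5.38,-5.04) = (-5.1885,-4.7460)
  v5: (1-0.916)·(1.32,-4.23) + 0.916·(2.47,-5.34) = (2.3734,-5.2468)
  v6: (1-0.916)·(4.03,-0.05) + 0.916·(8.9,-1.79) = (8.4909,-1.6438)
Perimeter = Σ |v_{i+1} − v_i|:
  edge 1→2: √(-9.0920² + 1.6102²) = 9.2334 (running 9.2334)
  edge 2→3: √(-4.0676² + -1.3669²) = 4.2911 (running 13.5246)
  edge 3→4: √(0.1876² + -5.6691²) = 5.6722 (running 19.1968)
  edge 4→5: √(7.5619² + -0.5008²) = 7.5784 (running 26.7752)
  edge 5→6: √(6.1175² + 3.6029²) = 7.0997 (running 33.8749)
  edge 6→1: √(-0.7074² + 2.3236²) = 2.4289 (running 36.3038)
Perimeter = 36.3038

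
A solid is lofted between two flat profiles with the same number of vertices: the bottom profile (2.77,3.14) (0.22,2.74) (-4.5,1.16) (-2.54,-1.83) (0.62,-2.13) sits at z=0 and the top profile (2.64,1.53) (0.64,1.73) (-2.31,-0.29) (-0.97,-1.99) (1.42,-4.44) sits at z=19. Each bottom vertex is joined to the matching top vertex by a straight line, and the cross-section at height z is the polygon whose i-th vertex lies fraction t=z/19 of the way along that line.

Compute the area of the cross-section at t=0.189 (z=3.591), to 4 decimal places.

Area at t=0.189: 21.4223

Cross-section at t=0.189: each vertex is (1-t)·p0[i] + t·p1[i].
  v1: (1-0.189)·(2.77,3.14) + 0.189·(2.64,1.53) = (2.7454,2.8357)
  v2: (1-0.189)·(0.22,2.74) + 0.189·(0.64,1.73) = (0.2994,2.5491)
  v3: (1-0.189)·(-4.5,1.16) + 0.189·(-2.31,-0.29) = (-4.0861,0.8859)
  v4: (1-0.189)·(-2.54,-1.83) + 0.189·(-0.97,-1.99) = (-2.2433,-1.8602)
  v5: (1-0.189)·(0.62,-2.13) + 0.189·(1.42,-4.44) = (0.7712,-2.5666)
Shoelace sum Σ(x_i·y_{i+1} − x_{i+1}·y_i):
  i=1: 2.7454·2.5491 − 0.2994·2.8357 = +6.1494 (running +6.1494)
  i=2: 0.2994·0.8859 − -4.0861·2.5491 = +10.6811 (running +16.8306)
  i=3: -4.0861·-1.8602 − -2.2433·0.8859 = +9.5885 (running +26.4191)
  i=4: -2.2433·-2.5666 − 0.7712·-1.8602 = +7.1922 (running +33.6113)
  i=5: 0.7712·2.8357 − 2.7454·-2.5666 = +9.2333 (running +42.8446)
Area = |Σ|/2 = |42.8446|/2 = 21.4223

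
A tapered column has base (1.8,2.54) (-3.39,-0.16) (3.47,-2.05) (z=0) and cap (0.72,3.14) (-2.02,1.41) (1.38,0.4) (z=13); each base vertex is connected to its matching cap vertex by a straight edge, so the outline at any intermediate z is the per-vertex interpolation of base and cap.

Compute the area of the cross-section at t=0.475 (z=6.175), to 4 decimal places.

Area at t=0.475: 8.8038

Cross-section at t=0.475: each vertex is (1-t)·p0[i] + t·p1[i].
  v1: (1-0.475)·(1.8,2.54) + 0.475·(0.72,3.14) = (1.2870,2.8250)
  v2: (1-0.475)·(-3.39,-0.16) + 0.475·(-2.02,1.41) = (-2.7393,0.5857)
  v3: (1-0.475)·(3.47,-2.05) + 0.475·(1.38,0.4) = (2.4773,-0.8862)
Shoelace sum Σ(x_i·y_{i+1} − x_{i+1}·y_i):
  i=1: 1.2870·0.5857 − -2.7393·2.8250 = +8.4922 (running +8.4922)
  i=2: -2.7393·-0.8862 − 2.4773·0.5857 = +0.9766 (running +9.4689)
  i=3: 2.4773·2.8250 − 1.2870·-0.8862 = +8.1388 (running +17.6077)
Area = |Σ|/2 = |17.6077|/2 = 8.8038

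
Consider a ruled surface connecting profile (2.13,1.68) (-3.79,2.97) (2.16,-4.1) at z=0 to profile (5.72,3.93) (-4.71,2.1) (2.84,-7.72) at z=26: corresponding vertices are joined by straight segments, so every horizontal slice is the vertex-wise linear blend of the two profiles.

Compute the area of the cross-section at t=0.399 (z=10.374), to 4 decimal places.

Area at t=0.399: 31.3749

Cross-section at t=0.399: each vertex is (1-t)·p0[i] + t·p1[i].
  v1: (1-0.399)·(2.13,1.68) + 0.399·(5.72,3.93) = (3.5624,2.5777)
  v2: (1-0.399)·(-3.79,2.97) + 0.399·(-4.71,2.1) = (-4.1571,2.6229)
  v3: (1-0.399)·(2.16,-4.1) + 0.399·(2.84,-7.72) = (2.4313,-5.5444)
Shoelace sum Σ(x_i·y_{i+1} − x_{i+1}·y_i):
  i=1: 3.5624·2.6229 − -4.1571·2.5777 = +20.0597 (running +20.0597)
  i=2: -4.1571·-5.5444 − 2.4313·2.6229 = +16.6714 (running +36.7310)
  i=3: 2.4313·2.5777 − 3.5624·-5.5444 = +26.0187 (running +62.7497)
Area = |Σ|/2 = |62.7497|/2 = 31.3749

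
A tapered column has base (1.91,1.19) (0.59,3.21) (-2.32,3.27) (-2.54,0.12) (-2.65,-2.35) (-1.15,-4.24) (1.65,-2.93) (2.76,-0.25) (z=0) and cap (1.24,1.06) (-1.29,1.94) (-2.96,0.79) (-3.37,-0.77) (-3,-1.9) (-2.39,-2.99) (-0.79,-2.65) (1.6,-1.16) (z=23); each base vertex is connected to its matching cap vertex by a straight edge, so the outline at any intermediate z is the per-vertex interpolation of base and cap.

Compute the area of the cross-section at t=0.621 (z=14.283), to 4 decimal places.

Area at t=0.621: 21.0463

Cross-section at t=0.621: each vertex is (1-t)·p0[i] + t·p1[i].
  v1: (1-0.621)·(1.91,1.19) + 0.621·(1.24,1.06) = (1.4939,1.1093)
  v2: (1-0.621)·(0.59,3.21) + 0.621·(-1.29,1.94) = (-0.5775,2.4213)
  v3: (1-0.621)·(-2.32,3.27) + 0.621·(-2.96,0.79) = (-2.7174,1.7299)
  v4: (1-0.621)·(-2.54,0.12) + 0.621·(-3.37,-0.77) = (-3.0554,-0.4327)
  v5: (1-0.621)·(-2.65,-2.35) + 0.621·(-3,-1.9) = (-2.8674,-2.0705)
  v6: (1-0.621)·(-1.15,-4.24) + 0.621·(-2.39,-2.99) = (-1.9200,-3.4638)
  v7: (1-0.621)·(1.65,-2.93) + 0.621·(-0.79,-2.65) = (0.1348,-2.7561)
  v8: (1-0.621)·(2.76,-0.25) + 0.621·(1.6,-1.16) = (2.0396,-0.8151)
Shoelace sum Σ(x_i·y_{i+1} − x_{i+1}·y_i):
  i=1: 1.4939·2.4213 − -0.5775·1.1093 = +4.2579 (running +4.2579)
  i=2: -0.5775·1.7299 − -2.7174·2.4213 = +5.5808 (running +9.8387)
  i=3: -2.7174·-0.4327 − -3.0554·1.7299 = +6.4615 (running +16.3002)
  i=4: -3.0554·-2.0705 − -2.8674·-0.4327 = +5.0857 (running +21.3859)
  i=5: -2.8674·-3.4638 − -1.9200·-2.0705 = +5.9562 (running +27.3422)
  i=6: -1.9200·-2.7561 − 0.1348·-3.4638 = +5.7586 (running +33.1008)
  i=7: 0.1348·-0.8151 − 2.0396·-2.7561 = +5.5116 (running +38.6124)
  i=8: 2.0396·1.1093 − 1.4939·-0.8151 = +3.4802 (running +42.0927)
Area = |Σ|/2 = |42.0927|/2 = 21.0463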